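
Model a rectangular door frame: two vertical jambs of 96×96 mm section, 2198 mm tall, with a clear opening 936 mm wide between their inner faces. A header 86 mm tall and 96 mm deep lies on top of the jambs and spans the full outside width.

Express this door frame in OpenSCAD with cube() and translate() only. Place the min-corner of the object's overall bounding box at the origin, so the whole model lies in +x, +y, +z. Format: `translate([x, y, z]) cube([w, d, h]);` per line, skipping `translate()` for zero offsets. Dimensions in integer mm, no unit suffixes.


cube([96, 96, 2198]);
translate([1032, 0, 0]) cube([96, 96, 2198]);
translate([0, 0, 2198]) cube([1128, 96, 86]);


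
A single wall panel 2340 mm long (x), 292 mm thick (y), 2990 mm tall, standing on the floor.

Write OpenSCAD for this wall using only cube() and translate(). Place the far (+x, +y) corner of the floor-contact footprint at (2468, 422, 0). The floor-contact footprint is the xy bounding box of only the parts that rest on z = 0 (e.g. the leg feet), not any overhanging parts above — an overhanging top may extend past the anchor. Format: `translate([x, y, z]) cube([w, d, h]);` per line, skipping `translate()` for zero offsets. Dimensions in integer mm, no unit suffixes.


translate([128, 130, 0]) cube([2340, 292, 2990]);


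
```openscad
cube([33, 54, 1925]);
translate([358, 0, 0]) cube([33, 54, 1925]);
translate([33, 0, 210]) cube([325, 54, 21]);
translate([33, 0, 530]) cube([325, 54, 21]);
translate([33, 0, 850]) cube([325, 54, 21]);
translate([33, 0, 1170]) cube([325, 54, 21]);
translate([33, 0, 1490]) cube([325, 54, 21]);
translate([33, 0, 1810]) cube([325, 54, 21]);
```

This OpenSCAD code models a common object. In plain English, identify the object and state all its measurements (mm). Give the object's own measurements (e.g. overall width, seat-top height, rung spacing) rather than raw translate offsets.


A straight ladder. Two 33×54 mm vertical rails, 1925 mm tall, stand 391 mm apart (outside-to-outside) with their front faces coplanar on the −y side. 6 rungs, each 54 mm deep and 21 mm tall, span between the inner faces of the rails, front faces flush with the rails. The lowest rung's underside is at z = 210 mm and rungs are spaced 320 mm apart (underside to underside).


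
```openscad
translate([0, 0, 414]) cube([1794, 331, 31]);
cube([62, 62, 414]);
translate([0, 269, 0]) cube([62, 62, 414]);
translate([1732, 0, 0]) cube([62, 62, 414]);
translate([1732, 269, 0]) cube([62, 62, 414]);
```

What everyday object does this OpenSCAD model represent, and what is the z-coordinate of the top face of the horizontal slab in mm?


A bench. The seat-top height is 445 mm.

A long slab on four corner posts — a bench. The slab sits at z = 414 with thickness 31, so the top is 414 + 31 = 445 mm.


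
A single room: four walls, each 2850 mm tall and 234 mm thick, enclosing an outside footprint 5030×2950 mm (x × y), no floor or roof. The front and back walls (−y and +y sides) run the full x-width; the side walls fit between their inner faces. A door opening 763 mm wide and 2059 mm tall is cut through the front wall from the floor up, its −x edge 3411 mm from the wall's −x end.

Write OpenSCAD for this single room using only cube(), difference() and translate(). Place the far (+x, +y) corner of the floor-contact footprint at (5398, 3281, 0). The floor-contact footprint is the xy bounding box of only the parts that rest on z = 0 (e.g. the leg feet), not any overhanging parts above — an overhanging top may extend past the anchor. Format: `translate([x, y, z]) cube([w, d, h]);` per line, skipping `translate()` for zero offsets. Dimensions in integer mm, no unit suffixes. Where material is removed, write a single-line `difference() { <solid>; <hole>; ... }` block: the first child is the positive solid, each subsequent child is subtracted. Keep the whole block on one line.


difference() { translate([368, 331, 0]) cube([5030, 234, 2850]); translate([3779, 331, 0]) cube([763, 234, 2059]); }
translate([368, 3047, 0]) cube([5030, 234, 2850]);
translate([368, 565, 0]) cube([234, 2482, 2850]);
translate([5164, 565, 0]) cube([234, 2482, 2850]);


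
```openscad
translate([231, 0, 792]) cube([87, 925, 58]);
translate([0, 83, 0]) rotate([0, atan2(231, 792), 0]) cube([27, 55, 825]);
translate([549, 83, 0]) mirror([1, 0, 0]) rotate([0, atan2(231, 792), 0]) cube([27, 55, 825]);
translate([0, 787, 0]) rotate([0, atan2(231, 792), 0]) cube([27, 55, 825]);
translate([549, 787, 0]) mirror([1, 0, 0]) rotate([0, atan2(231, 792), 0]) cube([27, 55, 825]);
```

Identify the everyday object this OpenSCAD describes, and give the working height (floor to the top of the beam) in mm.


A sawhorse. The overall height is 850 mm.

A beam across two mirrored pairs of raked legs — a sawhorse. The beam's underside is at z = 792 (matching the legs' vertical rise in atan2(231, 792)) and the beam is 58 mm tall, so its top is at 792 + 58 = 850 mm. The raked legs top out at the beam's underside, so that is the highest point.


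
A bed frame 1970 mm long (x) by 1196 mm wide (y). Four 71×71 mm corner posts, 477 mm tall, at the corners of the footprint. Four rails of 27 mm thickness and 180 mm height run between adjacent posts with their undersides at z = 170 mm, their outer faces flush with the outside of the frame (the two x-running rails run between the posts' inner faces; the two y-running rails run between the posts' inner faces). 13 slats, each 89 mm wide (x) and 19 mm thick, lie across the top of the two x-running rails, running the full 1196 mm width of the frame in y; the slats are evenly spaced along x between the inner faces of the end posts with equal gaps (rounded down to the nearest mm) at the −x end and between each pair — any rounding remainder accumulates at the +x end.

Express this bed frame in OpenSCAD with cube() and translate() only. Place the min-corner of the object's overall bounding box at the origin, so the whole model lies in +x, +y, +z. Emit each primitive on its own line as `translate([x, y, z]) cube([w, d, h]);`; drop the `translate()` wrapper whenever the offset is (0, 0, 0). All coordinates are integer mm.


cube([71, 71, 477]);
translate([0, 1125, 0]) cube([71, 71, 477]);
translate([1899, 0, 0]) cube([71, 71, 477]);
translate([1899, 1125, 0]) cube([71, 71, 477]);
translate([71, 0, 170]) cube([1828, 27, 180]);
translate([71, 1169, 170]) cube([1828, 27, 180]);
translate([0, 71, 170]) cube([27, 1054, 180]);
translate([1943, 71, 170]) cube([27, 1054, 180]);
translate([118, 0, 350]) cube([89, 1196, 19]);
translate([254, 0, 350]) cube([89, 1196, 19]);
translate([390, 0, 350]) cube([89, 1196, 19]);
translate([526, 0, 350]) cube([89, 1196, 19]);
translate([662, 0, 350]) cube([89, 1196, 19]);
translate([798, 0, 350]) cube([89, 1196, 19]);
translate([934, 0, 350]) cube([89, 1196, 19]);
translate([1070, 0, 350]) cube([89, 1196, 19]);
translate([1206, 0, 350]) cube([89, 1196, 19]);
translate([1342, 0, 350]) cube([89, 1196, 19]);
translate([1478, 0, 350]) cube([89, 1196, 19]);
translate([1614, 0, 350]) cube([89, 1196, 19]);
translate([1750, 0, 350]) cube([89, 1196, 19]);


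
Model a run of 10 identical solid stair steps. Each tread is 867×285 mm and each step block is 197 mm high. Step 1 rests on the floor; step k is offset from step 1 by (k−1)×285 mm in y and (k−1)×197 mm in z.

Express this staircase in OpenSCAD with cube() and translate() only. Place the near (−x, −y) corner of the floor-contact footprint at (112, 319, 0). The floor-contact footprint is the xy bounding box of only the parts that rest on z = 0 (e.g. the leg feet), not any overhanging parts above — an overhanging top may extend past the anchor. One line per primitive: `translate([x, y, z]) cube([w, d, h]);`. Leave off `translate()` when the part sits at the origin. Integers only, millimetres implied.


translate([112, 319, 0]) cube([867, 285, 197]);
translate([112, 604, 197]) cube([867, 285, 197]);
translate([112, 889, 394]) cube([867, 285, 197]);
translate([112, 1174, 591]) cube([867, 285, 197]);
translate([112, 1459, 788]) cube([867, 285, 197]);
translate([112, 1744, 985]) cube([867, 285, 197]);
translate([112, 2029, 1182]) cube([867, 285, 197]);
translate([112, 2314, 1379]) cube([867, 285, 197]);
translate([112, 2599, 1576]) cube([867, 285, 197]);
translate([112, 2884, 1773]) cube([867, 285, 197]);


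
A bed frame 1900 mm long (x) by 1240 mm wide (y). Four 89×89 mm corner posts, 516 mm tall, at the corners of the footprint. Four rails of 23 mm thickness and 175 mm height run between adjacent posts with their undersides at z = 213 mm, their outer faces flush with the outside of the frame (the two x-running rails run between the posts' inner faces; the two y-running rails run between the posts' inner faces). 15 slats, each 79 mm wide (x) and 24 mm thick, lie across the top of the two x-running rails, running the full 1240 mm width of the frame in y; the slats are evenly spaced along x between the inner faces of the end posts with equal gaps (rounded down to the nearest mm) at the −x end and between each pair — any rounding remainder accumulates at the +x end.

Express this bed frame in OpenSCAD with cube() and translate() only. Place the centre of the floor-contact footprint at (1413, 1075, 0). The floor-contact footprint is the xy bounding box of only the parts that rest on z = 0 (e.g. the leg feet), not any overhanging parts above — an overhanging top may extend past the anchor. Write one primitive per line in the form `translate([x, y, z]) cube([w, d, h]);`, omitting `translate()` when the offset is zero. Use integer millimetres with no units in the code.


translate([463, 455, 0]) cube([89, 89, 516]);
translate([463, 1606, 0]) cube([89, 89, 516]);
translate([2274, 455, 0]) cube([89, 89, 516]);
translate([2274, 1606, 0]) cube([89, 89, 516]);
translate([552, 455, 213]) cube([1722, 23, 175]);
translate([552, 1672, 213]) cube([1722, 23, 175]);
translate([463, 544, 213]) cube([23, 1062, 175]);
translate([2340, 544, 213]) cube([23, 1062, 175]);
translate([585, 455, 388]) cube([79, 1240, 24]);
translate([697, 455, 388]) cube([79, 1240, 24]);
translate([809, 455, 388]) cube([79, 1240, 24]);
translate([921, 455, 388]) cube([79, 1240, 24]);
translate([1033, 455, 388]) cube([79, 1240, 24]);
translate([1145, 455, 388]) cube([79, 1240, 24]);
translate([1257, 455, 388]) cube([79, 1240, 24]);
translate([1369, 455, 388]) cube([79, 1240, 24]);
translate([1481, 455, 388]) cube([79, 1240, 24]);
translate([1593, 455, 388]) cube([79, 1240, 24]);
translate([1705, 455, 388]) cube([79, 1240, 24]);
translate([1817, 455, 388]) cube([79, 1240, 24]);
translate([1929, 455, 388]) cube([79, 1240, 24]);
translate([2041, 455, 388]) cube([79, 1240, 24]);
translate([2153, 455, 388]) cube([79, 1240, 24]);


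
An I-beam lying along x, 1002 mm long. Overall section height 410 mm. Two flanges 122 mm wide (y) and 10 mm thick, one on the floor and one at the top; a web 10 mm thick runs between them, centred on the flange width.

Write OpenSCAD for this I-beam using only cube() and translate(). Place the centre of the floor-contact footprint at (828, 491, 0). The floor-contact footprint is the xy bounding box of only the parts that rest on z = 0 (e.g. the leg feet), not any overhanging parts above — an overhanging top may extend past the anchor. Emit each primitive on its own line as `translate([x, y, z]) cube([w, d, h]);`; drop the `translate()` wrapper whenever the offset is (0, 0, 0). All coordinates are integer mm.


translate([327, 430, 0]) cube([1002, 122, 10]);
translate([327, 486, 10]) cube([1002, 10, 390]);
translate([327, 430, 400]) cube([1002, 122, 10]);


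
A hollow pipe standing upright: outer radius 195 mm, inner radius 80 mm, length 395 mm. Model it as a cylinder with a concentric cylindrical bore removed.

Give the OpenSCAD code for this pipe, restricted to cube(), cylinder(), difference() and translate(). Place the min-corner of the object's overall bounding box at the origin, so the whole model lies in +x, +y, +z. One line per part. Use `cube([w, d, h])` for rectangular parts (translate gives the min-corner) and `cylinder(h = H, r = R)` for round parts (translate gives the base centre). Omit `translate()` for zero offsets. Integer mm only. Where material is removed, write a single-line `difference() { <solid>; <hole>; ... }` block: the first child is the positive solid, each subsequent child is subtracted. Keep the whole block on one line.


difference() { translate([195, 195, 0]) cylinder(h = 395, r = 195); translate([195, 195, 0]) cylinder(h = 395, r = 80); }


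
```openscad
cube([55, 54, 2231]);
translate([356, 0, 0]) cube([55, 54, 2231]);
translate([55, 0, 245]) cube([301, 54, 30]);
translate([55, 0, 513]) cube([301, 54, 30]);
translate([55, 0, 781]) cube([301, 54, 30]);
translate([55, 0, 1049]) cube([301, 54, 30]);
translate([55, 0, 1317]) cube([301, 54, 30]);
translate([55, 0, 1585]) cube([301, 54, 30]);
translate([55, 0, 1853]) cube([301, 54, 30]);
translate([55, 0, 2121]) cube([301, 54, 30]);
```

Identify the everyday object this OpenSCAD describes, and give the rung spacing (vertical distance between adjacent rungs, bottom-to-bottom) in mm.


A ladder. The rung spacing is 268 mm.

Two tall 55×54 posts with 8 short bars between them — a ladder. Adjacent rungs sit at z = 245 and z = 513, so the spacing is 513 − 245 = 268 mm.


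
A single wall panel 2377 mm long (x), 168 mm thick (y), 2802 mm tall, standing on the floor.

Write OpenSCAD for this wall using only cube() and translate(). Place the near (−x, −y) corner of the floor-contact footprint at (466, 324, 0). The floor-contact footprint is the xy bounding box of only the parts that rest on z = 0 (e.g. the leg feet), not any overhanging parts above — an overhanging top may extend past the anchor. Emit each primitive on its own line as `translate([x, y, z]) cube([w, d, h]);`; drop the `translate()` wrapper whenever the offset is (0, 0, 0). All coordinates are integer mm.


translate([466, 324, 0]) cube([2377, 168, 2802]);


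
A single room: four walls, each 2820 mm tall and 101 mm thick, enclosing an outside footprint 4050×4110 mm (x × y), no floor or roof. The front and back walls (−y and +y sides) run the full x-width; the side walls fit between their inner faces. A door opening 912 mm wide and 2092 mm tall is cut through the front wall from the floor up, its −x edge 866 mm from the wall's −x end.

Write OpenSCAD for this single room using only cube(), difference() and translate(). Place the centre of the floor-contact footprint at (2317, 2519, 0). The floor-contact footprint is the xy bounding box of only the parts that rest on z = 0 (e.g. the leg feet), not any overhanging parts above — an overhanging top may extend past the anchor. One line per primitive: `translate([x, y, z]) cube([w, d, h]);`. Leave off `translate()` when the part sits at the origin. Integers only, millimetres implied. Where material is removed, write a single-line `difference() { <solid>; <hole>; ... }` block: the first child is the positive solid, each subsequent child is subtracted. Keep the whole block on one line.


difference() { translate([292, 464, 0]) cube([4050, 101, 2820]); translate([1158, 464, 0]) cube([912, 101, 2092]); }
translate([292, 4473, 0]) cube([4050, 101, 2820]);
translate([292, 565, 0]) cube([101, 3908, 2820]);
translate([4241, 565, 0]) cube([101, 3908, 2820]);


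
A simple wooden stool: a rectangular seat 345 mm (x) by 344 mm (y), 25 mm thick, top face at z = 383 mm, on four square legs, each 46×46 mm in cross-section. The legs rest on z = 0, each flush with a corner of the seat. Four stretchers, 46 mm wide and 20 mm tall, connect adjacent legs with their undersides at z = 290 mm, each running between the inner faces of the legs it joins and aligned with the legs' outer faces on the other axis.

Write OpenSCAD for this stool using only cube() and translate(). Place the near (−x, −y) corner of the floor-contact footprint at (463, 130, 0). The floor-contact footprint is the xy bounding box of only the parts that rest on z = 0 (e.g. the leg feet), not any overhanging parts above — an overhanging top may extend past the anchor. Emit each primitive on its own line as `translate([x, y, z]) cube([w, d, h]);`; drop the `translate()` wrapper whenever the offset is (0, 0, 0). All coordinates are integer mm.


translate([463, 130, 358]) cube([345, 344, 25]);
translate([463, 130, 0]) cube([46, 46, 358]);
translate([762, 130, 0]) cube([46, 46, 358]);
translate([463, 428, 0]) cube([46, 46, 358]);
translate([762, 428, 0]) cube([46, 46, 358]);
translate([509, 130, 290]) cube([253, 46, 20]);
translate([509, 428, 290]) cube([253, 46, 20]);
translate([463, 176, 290]) cube([46, 252, 20]);
translate([762, 176, 290]) cube([46, 252, 20]);


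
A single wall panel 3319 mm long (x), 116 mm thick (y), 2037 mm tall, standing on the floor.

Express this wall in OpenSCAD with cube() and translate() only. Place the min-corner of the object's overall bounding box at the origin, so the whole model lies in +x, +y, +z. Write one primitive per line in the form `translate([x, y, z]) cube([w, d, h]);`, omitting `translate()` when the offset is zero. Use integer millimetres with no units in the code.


cube([3319, 116, 2037]);


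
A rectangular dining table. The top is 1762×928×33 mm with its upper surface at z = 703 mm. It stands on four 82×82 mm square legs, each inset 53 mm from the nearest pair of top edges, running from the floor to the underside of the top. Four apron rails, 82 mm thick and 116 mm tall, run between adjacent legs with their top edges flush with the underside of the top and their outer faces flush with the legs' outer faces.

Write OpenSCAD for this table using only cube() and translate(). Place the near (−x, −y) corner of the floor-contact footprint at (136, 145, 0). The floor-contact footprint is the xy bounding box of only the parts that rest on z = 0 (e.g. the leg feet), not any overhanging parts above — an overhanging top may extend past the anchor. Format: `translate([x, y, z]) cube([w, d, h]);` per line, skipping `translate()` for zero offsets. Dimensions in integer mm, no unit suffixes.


translate([83, 92, 670]) cube([1762, 928, 33]);
translate([136, 145, 0]) cube([82, 82, 670]);
translate([1710, 145, 0]) cube([82, 82, 670]);
translate([136, 885, 0]) cube([82, 82, 670]);
translate([1710, 885, 0]) cube([82, 82, 670]);
translate([218, 145, 554]) cube([1492, 82, 116]);
translate([218, 885, 554]) cube([1492, 82, 116]);
translate([136, 227, 554]) cube([82, 658, 116]);
translate([1710, 227, 554]) cube([82, 658, 116]);


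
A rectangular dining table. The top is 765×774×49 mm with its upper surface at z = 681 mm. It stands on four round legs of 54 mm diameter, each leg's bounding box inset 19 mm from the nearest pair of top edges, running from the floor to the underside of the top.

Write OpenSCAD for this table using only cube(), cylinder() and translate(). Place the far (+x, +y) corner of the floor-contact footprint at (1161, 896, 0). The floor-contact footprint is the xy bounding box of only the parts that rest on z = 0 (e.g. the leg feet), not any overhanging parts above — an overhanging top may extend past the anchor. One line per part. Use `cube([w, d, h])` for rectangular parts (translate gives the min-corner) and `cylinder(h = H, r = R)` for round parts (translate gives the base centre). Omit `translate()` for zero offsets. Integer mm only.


// leg_h = 681 - 49 = 632
translate([415, 141, 632]) cube([765, 774, 49]);
translate([461, 187, 0]) cylinder(h = 632, r = 27);
translate([1134, 187, 0]) cylinder(h = 632, r = 27);
translate([461, 869, 0]) cylinder(h = 632, r = 27);
translate([1134, 869, 0]) cylinder(h = 632, r = 27);


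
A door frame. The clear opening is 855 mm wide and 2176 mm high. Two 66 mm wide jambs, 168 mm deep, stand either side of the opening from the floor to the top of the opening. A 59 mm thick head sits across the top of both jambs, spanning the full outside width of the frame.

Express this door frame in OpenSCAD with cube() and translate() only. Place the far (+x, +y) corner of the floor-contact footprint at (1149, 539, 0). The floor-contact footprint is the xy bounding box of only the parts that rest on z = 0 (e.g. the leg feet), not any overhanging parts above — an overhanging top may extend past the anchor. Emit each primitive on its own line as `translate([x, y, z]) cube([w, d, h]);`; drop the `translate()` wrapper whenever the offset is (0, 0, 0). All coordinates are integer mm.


translate([162, 371, 0]) cube([66, 168, 2176]);
translate([1083, 371, 0]) cube([66, 168, 2176]);
translate([162, 371, 2176]) cube([987, 168, 59]);


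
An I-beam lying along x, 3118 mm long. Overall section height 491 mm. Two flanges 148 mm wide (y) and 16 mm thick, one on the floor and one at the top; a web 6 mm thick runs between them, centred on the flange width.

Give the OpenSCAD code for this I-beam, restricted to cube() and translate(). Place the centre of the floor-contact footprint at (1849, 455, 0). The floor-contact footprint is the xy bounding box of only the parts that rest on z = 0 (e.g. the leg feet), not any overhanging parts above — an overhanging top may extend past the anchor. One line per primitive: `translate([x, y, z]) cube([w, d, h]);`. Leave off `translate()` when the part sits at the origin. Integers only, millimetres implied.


translate([290, 381, 0]) cube([3118, 148, 16]);
translate([290, 452, 16]) cube([3118, 6, 459]);
translate([290, 381, 475]) cube([3118, 148, 16]);


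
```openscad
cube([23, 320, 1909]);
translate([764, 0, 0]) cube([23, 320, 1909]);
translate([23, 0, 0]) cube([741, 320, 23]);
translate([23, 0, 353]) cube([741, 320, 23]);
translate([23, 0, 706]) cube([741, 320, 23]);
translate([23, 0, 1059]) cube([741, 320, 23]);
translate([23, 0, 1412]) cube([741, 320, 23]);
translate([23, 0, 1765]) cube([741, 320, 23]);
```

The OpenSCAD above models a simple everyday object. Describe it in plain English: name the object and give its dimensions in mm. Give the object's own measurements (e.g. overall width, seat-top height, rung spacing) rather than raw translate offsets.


An open bookshelf. Two side panels, each 23 mm thick, 320 mm deep and 1909 mm tall, stand 787 mm apart (outside-to-outside). Between them sit 6 shelves, each 23 mm thick and 320 mm deep, spanning the full gap between the sides. The bottom shelf rests on the floor (its underside at z = 0) and the clear gap between one shelf's top and the next shelf's underside is 330 mm.


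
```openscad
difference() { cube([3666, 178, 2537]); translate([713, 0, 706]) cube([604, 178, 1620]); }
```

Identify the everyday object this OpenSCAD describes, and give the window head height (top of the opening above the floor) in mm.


A wall with a window opening. The window head height is 2326 mm.

A wall with a rectangular opening subtracted — a window. Sill at z = 706, opening 1620 mm tall, so the head is at 706 + 1620 = 2326 mm.


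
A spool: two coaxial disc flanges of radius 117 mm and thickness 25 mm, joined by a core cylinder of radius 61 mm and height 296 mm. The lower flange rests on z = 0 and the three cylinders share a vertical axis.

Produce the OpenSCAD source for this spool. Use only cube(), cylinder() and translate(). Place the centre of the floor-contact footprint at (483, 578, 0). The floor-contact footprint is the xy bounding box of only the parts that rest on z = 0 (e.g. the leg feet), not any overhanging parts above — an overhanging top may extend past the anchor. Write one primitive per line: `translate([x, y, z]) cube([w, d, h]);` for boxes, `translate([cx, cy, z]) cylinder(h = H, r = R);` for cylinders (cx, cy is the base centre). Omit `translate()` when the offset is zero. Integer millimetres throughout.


translate([483, 578, 0]) cylinder(h = 25, r = 117);
translate([483, 578, 25]) cylinder(h = 296, r = 61);
translate([483, 578, 321]) cylinder(h = 25, r = 117);


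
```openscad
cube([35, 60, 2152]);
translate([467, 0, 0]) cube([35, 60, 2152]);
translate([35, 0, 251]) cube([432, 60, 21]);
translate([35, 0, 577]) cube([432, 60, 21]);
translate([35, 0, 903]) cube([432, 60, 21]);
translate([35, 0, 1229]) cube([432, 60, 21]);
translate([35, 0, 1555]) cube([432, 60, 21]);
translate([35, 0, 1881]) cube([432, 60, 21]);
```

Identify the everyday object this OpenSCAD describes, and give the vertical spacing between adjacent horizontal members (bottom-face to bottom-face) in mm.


A ladder. The rung spacing is 326 mm.

Two tall 35×60 posts with 6 short bars between them — a ladder. Adjacent rungs sit at z = 251 and z = 577, so the spacing is 577 − 251 = 326 mm.


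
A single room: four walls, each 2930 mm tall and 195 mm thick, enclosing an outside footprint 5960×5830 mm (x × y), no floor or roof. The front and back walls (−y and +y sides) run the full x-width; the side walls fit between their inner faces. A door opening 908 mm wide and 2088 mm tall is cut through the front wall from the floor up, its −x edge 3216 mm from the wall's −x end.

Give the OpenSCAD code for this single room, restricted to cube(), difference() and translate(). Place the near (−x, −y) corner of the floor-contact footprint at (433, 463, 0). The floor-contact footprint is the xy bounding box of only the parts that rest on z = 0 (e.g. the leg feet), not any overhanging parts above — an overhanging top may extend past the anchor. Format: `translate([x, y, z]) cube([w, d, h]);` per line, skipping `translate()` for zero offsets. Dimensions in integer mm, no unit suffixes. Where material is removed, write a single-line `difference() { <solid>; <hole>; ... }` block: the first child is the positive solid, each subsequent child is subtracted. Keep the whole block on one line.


difference() { translate([433, 463, 0]) cube([5960, 195, 2930]); translate([3649, 463, 0]) cube([908, 195, 2088]); }
translate([433, 6098, 0]) cube([5960, 195, 2930]);
translate([433, 658, 0]) cube([195, 5440, 2930]);
translate([6198, 658, 0]) cube([195, 5440, 2930]);


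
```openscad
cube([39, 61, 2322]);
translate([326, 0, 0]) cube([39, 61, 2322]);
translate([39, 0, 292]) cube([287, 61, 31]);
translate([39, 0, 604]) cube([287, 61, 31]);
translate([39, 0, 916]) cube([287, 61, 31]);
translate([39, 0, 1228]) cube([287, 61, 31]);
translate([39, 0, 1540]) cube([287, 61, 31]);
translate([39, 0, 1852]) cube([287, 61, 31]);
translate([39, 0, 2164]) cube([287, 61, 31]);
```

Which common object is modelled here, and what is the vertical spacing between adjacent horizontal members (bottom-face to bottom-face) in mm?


A ladder. The rung spacing is 312 mm.

Two tall 39×61 posts with 7 short bars between them — a ladder. Adjacent rungs sit at z = 292 and z = 604, so the spacing is 604 − 292 = 312 mm.


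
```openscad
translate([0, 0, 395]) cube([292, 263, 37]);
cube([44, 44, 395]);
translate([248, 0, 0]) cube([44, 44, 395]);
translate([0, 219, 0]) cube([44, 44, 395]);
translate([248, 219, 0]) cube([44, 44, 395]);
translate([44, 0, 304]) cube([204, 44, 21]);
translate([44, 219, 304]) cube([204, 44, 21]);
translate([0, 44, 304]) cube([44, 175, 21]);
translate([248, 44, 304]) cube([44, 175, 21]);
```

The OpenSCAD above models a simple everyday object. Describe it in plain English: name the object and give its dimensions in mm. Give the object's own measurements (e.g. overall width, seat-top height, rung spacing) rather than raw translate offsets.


A four-legged stool. The seat is a 292×263×37 mm slab whose top surface is at z = 432 mm; four square legs, each 44×44 mm in cross-section, run from the floor (z = 0) to the underside of the seat, each flush with a corner of the seat. Four stretchers, 44 mm wide and 21 mm tall, connect adjacent legs with their undersides at z = 304 mm, each running between the inner faces of the legs it joins and aligned with the legs' outer faces on the other axis.


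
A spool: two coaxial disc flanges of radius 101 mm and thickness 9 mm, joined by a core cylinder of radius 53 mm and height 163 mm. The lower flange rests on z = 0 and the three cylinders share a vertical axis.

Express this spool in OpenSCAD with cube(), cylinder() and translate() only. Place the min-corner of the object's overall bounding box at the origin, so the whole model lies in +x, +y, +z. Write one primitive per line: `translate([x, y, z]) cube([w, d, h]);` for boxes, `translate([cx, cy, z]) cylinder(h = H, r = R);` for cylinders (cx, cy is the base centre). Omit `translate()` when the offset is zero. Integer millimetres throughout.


translate([101, 101, 0]) cylinder(h = 9, r = 101);
translate([101, 101, 9]) cylinder(h = 163, r = 53);
translate([101, 101, 172]) cylinder(h = 9, r = 101);


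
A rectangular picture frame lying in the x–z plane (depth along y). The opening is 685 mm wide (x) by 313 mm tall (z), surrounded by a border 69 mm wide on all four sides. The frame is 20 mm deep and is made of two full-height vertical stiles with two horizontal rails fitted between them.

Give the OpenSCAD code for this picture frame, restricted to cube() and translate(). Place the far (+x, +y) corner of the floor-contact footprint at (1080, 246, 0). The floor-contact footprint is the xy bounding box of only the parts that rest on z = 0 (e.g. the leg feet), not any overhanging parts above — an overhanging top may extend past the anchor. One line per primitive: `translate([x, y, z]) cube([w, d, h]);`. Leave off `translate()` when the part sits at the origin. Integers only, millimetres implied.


translate([257, 226, 0]) cube([69, 20, 451]);
translate([1011, 226, 0]) cube([69, 20, 451]);
translate([326, 226, 0]) cube([685, 20, 69]);
translate([326, 226, 382]) cube([685, 20, 69]);


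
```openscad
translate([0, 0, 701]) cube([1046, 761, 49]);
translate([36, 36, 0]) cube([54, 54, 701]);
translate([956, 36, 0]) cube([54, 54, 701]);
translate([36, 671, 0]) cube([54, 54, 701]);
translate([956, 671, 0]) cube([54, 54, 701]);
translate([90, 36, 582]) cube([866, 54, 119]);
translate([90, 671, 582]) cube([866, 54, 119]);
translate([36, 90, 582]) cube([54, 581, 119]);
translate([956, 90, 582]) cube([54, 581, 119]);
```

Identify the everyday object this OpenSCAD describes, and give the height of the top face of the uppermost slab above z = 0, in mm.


A table. The table height is 750 mm.

A 1046×761×49 slab sits at z = 701 on four 54 mm square posts — a table. The top surface is at 701 + 49 = 750 mm.


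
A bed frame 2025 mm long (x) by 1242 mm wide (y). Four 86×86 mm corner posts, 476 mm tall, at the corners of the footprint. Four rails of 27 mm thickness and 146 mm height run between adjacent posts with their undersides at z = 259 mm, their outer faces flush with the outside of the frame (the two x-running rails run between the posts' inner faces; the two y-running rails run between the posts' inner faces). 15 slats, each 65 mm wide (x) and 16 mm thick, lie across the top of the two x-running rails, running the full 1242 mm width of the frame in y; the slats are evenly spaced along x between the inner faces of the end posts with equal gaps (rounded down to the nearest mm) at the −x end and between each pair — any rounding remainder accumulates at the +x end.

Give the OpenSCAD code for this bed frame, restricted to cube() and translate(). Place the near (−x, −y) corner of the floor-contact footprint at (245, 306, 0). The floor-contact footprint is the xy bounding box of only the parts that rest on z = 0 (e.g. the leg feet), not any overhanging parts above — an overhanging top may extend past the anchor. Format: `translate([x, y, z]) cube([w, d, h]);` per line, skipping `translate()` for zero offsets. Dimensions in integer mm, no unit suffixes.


translate([245, 306, 0]) cube([86, 86, 476]);
translate([245, 1462, 0]) cube([86, 86, 476]);
translate([2184, 306, 0]) cube([86, 86, 476]);
translate([2184, 1462, 0]) cube([86, 86, 476]);
translate([331, 306, 259]) cube([1853, 27, 146]);
translate([331, 1521, 259]) cube([1853, 27, 146]);
translate([245, 392, 259]) cube([27, 1070, 146]);
translate([2243, 392, 259]) cube([27, 1070, 146]);
translate([385, 306, 405]) cube([65, 1242, 16]);
translate([504, 306, 405]) cube([65, 1242, 16]);
translate([623, 306, 405]) cube([65, 1242, 16]);
translate([742, 306, 405]) cube([65, 1242, 16]);
translate([861, 306, 405]) cube([65, 1242, 16]);
translate([980, 306, 405]) cube([65, 1242, 16]);
translate([1099, 306, 405]) cube([65, 1242, 16]);
translate([1218, 306, 405]) cube([65, 1242, 16]);
translate([1337, 306, 405]) cube([65, 1242, 16]);
translate([1456, 306, 405]) cube([65, 1242, 16]);
translate([1575, 306, 405]) cube([65, 1242, 16]);
translate([1694, 306, 405]) cube([65, 1242, 16]);
translate([1813, 306, 405]) cube([65, 1242, 16]);
translate([1932, 306, 405]) cube([65, 1242, 16]);
translate([2051, 306, 405]) cube([65, 1242, 16]);


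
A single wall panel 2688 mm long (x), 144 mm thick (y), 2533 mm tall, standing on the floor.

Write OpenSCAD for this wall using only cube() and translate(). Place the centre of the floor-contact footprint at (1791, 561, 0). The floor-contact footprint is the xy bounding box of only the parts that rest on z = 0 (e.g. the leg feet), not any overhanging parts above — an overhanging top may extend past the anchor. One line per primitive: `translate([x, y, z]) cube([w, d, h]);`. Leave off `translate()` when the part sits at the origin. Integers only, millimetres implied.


translate([447, 489, 0]) cube([2688, 144, 2533]);


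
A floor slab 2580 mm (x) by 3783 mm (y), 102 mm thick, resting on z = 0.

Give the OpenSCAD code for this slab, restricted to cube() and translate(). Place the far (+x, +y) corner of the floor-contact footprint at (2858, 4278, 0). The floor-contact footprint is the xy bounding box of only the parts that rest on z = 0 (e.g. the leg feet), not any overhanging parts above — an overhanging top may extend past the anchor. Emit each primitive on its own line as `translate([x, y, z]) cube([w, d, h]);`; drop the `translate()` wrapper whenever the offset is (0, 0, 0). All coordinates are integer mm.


translate([278, 495, 0]) cube([2580, 3783, 102]);


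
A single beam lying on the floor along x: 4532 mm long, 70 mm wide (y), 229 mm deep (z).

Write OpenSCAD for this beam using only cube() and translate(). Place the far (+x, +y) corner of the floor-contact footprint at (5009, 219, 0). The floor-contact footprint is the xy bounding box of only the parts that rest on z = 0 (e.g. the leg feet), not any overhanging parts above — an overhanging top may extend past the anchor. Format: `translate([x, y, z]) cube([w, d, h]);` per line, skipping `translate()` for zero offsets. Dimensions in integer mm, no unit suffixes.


translate([477, 149, 0]) cube([4532, 70, 229]);


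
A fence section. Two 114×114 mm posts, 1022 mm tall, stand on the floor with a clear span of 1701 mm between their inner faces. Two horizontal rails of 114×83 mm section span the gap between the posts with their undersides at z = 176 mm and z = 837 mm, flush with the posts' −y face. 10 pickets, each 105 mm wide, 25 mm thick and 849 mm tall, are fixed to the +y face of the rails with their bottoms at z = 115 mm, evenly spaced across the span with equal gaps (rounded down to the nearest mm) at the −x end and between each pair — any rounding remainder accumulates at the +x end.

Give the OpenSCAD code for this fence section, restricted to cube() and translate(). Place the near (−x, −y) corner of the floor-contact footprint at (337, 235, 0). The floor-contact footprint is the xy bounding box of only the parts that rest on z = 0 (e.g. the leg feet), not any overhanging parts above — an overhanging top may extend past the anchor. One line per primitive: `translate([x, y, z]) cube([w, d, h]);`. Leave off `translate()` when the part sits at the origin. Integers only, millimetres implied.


translate([337, 235, 0]) cube([114, 114, 1022]);
translate([2152, 235, 0]) cube([114, 114, 1022]);
translate([451, 235, 176]) cube([1701, 114, 83]);
translate([451, 235, 837]) cube([1701, 114, 83]);
translate([510, 349, 115]) cube([105, 25, 849]);
translate([674, 349, 115]) cube([105, 25, 849]);
translate([838, 349, 115]) cube([105, 25, 849]);
translate([1002, 349, 115]) cube([105, 25, 849]);
translate([1166, 349, 115]) cube([105, 25, 849]);
translate([1330, 349, 115]) cube([105, 25, 849]);
translate([1494, 349, 115]) cube([105, 25, 849]);
translate([1658, 349, 115]) cube([105, 25, 849]);
translate([1822, 349, 115]) cube([105, 25, 849]);
translate([1986, 349, 115]) cube([105, 25, 849]);


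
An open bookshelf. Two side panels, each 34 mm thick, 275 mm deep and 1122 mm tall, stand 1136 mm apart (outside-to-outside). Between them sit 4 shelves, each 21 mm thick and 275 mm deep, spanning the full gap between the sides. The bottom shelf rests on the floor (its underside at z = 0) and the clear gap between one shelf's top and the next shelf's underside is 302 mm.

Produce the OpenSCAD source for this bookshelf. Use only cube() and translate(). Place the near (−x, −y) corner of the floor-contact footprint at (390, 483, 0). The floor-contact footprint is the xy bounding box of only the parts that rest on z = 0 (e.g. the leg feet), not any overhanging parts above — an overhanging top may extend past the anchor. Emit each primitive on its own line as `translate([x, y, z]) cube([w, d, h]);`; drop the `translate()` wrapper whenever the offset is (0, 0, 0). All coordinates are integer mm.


translate([390, 483, 0]) cube([34, 275, 1122]);
translate([1492, 483, 0]) cube([34, 275, 1122]);
translate([424, 483, 0]) cube([1068, 275, 21]);
translate([424, 483, 323]) cube([1068, 275, 21]);
translate([424, 483, 646]) cube([1068, 275, 21]);
translate([424, 483, 969]) cube([1068, 275, 21]);


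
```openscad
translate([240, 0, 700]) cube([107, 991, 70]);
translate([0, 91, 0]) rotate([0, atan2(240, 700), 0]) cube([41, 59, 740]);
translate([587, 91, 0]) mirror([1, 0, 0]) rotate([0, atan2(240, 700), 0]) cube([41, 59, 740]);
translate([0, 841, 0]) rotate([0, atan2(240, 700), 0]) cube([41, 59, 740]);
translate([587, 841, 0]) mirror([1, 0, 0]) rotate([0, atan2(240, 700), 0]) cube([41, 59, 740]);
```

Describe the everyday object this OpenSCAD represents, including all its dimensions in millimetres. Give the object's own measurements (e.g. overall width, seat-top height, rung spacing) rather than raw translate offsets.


A sawhorse. A 107×991×70 mm beam (x, y, z) sits on two A-frame leg pairs. Each pair is two raked legs of 41×59 mm section (59 mm along y) splaying symmetrically in x. Each leg rises 700 mm vertically over 240 mm of horizontal reach and is 740 mm long along its own axis. Every leg's outer bottom edge rests on the floor and its outer top edge meets a bottom edge of the beam — the left legs (tilting toward +x) meet the beam's −x bottom edge, the right legs (their mirror images, tilting toward −x) meet its +x bottom edge — so the leg tops tuck under the beam, the beam's underside is 700 mm above the floor, and the feet are 587 mm apart outside-to-outside with the beam centred between them. The two leg pairs are set in 91 mm from either end of the beam.


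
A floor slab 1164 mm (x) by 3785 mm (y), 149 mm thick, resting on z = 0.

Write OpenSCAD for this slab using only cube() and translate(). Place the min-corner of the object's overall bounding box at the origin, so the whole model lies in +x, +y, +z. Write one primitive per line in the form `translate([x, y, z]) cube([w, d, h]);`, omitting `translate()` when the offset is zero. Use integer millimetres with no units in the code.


cube([1164, 3785, 149]);


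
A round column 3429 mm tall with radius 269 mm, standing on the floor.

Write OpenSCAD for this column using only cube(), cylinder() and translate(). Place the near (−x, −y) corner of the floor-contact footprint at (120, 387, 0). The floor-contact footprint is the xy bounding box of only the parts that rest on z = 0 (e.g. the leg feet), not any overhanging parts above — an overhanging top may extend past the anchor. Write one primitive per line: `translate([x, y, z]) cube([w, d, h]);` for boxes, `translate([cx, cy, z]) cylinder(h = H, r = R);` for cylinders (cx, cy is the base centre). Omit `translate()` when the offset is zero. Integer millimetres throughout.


translate([389, 656, 0]) cylinder(h = 3429, r = 269);
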